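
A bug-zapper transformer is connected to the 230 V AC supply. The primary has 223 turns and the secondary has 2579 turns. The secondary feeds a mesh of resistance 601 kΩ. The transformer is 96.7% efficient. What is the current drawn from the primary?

I_p ≈ 0.0529 A

V_s = 230 × 2579/223 = 2660.0 V.
I_s = V_s/R = 2660.0/601000 = 0.0044259 A.
P_out = V_s I_s = 2660.0 × 0.0044259 = 11.773 W.
P_in = P_out/η = 11.773/0.967 = 12.174 W.
I_p = P_in/V_p = 12.174/230 = 0.0529 A.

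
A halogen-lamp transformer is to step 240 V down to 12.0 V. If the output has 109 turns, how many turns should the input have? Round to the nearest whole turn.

N_in/N_out = V_in/V_out, so N_in = 109 × 240/12.0 = 2180.0 ≈ 2180 turns.

N_in = 2180 turns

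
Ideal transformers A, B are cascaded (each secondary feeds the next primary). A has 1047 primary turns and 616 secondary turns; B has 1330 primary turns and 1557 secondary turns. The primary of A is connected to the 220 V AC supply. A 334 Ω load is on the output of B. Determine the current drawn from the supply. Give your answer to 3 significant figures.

I_supply ≈ 0.312 A

After A: V = 220.00 × 616/1047 = 129.44 V.
After B: V = 129.44 × 1557/1330 = 151.53 V.
I_load = 151.53/334 = 0.45368 A, so P_out = 151.53 × 0.45368 = 68.745 W.
All ideal ⇒ P_in = P_out, so I_supply = 68.745/220 = 0.312 A.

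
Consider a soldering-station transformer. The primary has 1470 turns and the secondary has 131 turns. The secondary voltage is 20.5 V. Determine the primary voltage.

V_p/V_s = N_p/N_s, so V_p = 20.5 × 1470/131 = 230 V.

V_p ≈ 230 V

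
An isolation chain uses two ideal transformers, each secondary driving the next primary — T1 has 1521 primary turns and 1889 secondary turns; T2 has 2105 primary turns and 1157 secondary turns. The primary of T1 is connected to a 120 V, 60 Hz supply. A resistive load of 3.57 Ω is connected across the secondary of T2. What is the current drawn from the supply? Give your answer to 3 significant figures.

Secondary of T1: V = 120.00 × 1889/1521 = 149.03 V.
Secondary of T2: V = 149.03 × 1157/2105 = 81.915 V.
I_load = 81.915/3.57 = 22.945 A, so P_out = 81.915 × 22.945 = 1879.6 W.
All ideal ⇒ P_in = P_out, so I_supply = 1879.6/120 = 15.7 A.

I_supply ≈ 15.7 A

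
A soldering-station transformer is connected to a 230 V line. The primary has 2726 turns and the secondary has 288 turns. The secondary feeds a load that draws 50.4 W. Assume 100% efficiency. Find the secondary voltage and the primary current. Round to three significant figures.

V_s ≈ 24.3 V, I_p ≈ 0.219 A

V_s = V_p × N_s/N_p = 230 × 288/2726 = 24.299 V.
I_s = P/V_s = 50.4/24.299 = 2.0741 A.
I_p = I_s × N_s/N_p = 2.0741 × 288/2726 = 0.219 A.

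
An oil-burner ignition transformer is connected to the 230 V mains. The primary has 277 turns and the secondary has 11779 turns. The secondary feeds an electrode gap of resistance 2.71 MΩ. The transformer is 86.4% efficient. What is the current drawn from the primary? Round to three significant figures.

V_s = 230 × 11779/277 = 9780.4 V.
I_s = V_s/R = 9780.4/(2.71×10^6) = 0.0036090 A.
P_out = V_s I_s = 9780.4 × 0.0036090 = 35.297 W.
P_in = P_out/η = 35.297/0.864 = 40.854 W.
I_p = P_in/V_p = 40.854/230 = 0.178 A.

I_p ≈ 0.178 A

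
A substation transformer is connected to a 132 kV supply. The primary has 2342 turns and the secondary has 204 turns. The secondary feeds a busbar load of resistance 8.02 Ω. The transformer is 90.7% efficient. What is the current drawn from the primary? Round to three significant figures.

I_p ≈ 138 A

V_s = 132000 × 204/2342 = 11498 V.
I_s = V_s/R = 11498/8.02 = 1433.6 A.
P_out = V_s I_s = 11498 × 1433.6 = 1.6484×10^7 W.
P_in = P_out/η = 1.6484×10^7/0.907 = 1.8174×10^7 W.
I_p = P_in/V_p = 1.8174×10^7/132000 = 138 A.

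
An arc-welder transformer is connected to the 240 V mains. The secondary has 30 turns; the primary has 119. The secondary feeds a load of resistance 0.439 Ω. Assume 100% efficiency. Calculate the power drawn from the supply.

P ≈ 8340 W

V_s = V_p × N_s/N_p = 240 × 30/119 = 60.504 V.
I_s = V_s/R = 60.504/0.439 = 137.82 A.
I_p = I_s × N_s/N_p = 137.82 × 30/119 = 34.745 A.
P = V_p I_p = 240 × 34.745 = 8340 W.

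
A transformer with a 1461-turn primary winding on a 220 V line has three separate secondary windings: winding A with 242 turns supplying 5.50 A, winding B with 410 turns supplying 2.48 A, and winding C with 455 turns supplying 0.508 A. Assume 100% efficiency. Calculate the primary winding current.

I_p ≈ 1.77 A

V_A = 220 × 242/1461 = 36.441 V; V_B = 220 × 410/1461 = 61.739 V; V_C = 220 × 455/1461 = 68.515 V.
P_out = V_A I_A + V_B I_B + V_C I_C = 36.441×5.50 + 61.739×2.48 + 68.515×0.508 = 200.42 + 153.11 + 34.805 = 388.34 W.
Ideal ⇒ P_in = P_out, so I_p = P_out/V_p = 388.34/220 = 1.77 A.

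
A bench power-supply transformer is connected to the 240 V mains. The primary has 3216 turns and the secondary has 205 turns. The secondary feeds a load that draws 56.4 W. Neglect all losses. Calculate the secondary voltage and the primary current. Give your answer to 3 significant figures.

V_s = V_p × N_s/N_p = 240 × 205/3216 = 15.299 V.
I_s = P/V_s = 56.4/15.299 = 3.6866 A.
I_p = I_s × N_s/N_p = 3.6866 × 205/3216 = 0.235 A.

V_s ≈ 15.3 V, I_p ≈ 0.235 A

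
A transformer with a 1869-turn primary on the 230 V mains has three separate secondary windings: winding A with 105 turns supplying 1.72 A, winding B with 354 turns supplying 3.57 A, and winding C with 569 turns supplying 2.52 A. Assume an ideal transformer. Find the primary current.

I_p ≈ 1.54 A

V_A = 230 × 105/1869 = 12.921 V; V_B = 230 × 354/1869 = 43.563 V; V_C = 230 × 569/1869 = 70.021 V.
P_out = V_A I_A + V_B I_B + V_C I_C = 12.921×1.72 + 43.563×3.57 + 70.021×2.52 = 22.225 + 155.52 + 176.45 = 354.20 W.
Ideal ⇒ P_in = P_out, so I_p = P_out/V_p = 354.20/230 = 1.54 A.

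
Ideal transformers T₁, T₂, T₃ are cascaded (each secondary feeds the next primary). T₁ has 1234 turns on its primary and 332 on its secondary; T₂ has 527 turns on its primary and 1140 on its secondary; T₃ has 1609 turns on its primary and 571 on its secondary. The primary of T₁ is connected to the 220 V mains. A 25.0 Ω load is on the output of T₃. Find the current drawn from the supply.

I_supply ≈ 0.375 A

After T₁: V = 220.00 × 332/1234 = 59.190 V.
After T₂: V = 59.190 × 1140/527 = 128.04 V.
After T₃: V = 128.04 × 571/1609 = 45.438 V.
I_load = 45.438/25.0 = 1.8175 A, so P_out = 45.438 × 1.8175 = 82.585 W.
All ideal ⇒ P_in = P_out, so I_supply = 82.585/220 = 0.375 A.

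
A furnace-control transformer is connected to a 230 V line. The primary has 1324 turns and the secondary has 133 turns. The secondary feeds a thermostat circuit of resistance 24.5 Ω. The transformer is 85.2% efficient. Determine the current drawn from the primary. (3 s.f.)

I_p ≈ 0.111 A

V_s = 230 × 133/1324 = 23.104 V.
I_s = V_s/R = 23.104/24.5 = 0.94303 A.
P_out = V_s I_s = 23.104 × 0.94303 = 21.788 W.
P_in = P_out/η = 21.788/0.852 = 25.573 W.
I_p = P_in/V_p = 25.573/230 = 0.111 A.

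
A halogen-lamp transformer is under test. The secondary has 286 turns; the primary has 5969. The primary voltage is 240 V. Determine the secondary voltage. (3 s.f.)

V_s ≈ 11.5 V

V_s/V_p = N_s/N_p, so V_s = 240 × 286/5969 = 11.5 V.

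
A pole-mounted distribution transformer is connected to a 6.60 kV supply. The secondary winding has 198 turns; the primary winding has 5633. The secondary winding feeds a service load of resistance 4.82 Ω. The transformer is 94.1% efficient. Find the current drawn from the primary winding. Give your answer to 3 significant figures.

V_s = 6600 × 198/5633 = 231.99 V.
I_s = V_s/R = 231.99/4.82 = 48.131 A.
P_out = V_s I_s = 231.99 × 48.131 = 11166 W.
P_in = P_out/η = 11166/0.941 = 11866 W.
I_p = P_in/V_p = 11866/6600 = 1.80 A.

I_p ≈ 1.80 A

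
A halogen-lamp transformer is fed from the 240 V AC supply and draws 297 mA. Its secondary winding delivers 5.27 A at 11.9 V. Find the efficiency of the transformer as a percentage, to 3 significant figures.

η ≈ 88.0%

P_in = 240 × 0.297 = 71.2800 W.
P_out = 11.9 × 5.27 = 62.7130 W.
η = P_out/P_in = 62.7130/71.2800 = 0.880.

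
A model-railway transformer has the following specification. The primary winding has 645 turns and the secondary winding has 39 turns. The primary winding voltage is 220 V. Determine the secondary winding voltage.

V_s/V_p = N_s/N_p, so V_s = 220 × 39/645 = 13.3 V.

V_s ≈ 13.3 V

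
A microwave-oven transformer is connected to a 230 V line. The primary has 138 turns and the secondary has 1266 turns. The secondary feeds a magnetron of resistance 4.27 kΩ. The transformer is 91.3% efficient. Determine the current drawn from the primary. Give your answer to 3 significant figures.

V_s = 230 × 1266/138 = 2110.0 V.
I_s = V_s/R = 2110.0/4270 = 0.49415 A.
P_out = V_s I_s = 2110.0 × 0.49415 = 1042.6 W.
P_in = P_out/η = 1042.6/0.913 = 1142.0 W.
I_p = P_in/V_p = 1142.0/230 = 4.97 A.

I_p ≈ 4.97 A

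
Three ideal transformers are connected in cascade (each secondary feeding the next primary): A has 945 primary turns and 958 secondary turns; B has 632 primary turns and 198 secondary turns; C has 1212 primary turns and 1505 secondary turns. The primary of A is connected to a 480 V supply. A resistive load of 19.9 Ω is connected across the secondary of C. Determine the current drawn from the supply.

After A: V = 480.00 × 958/945 = 486.60 V.
After B: V = 486.60 × 198/632 = 152.45 V.
After C: V = 152.45 × 1505/1212 = 189.30 V.
I_load = 189.30/19.9 = 9.5127 A, so P_out = 189.30 × 9.5127 = 1800.8 W.
All ideal ⇒ P_in = P_out, so I_supply = 1800.8/480 = 3.75 A.

I_supply ≈ 3.75 A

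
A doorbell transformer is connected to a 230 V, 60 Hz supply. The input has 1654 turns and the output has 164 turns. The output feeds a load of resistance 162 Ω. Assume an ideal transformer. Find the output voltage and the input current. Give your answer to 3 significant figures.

V_out = V_in × N_out/N_in = 230 × 164/1654 = 22.805 V.
I_out = V_out/R = 22.805/162 = 0.14077 A.
I_in = I_out × N_out/N_in = 0.14077 × 164/1654 = 0.0140 A.

V_out ≈ 22.8 V, I_in ≈ 0.0140 A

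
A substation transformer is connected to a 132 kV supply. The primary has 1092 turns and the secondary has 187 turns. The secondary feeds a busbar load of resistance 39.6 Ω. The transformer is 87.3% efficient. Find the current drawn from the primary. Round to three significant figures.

I_p ≈ 112 A

V_s = 132000 × 187/1092 = 22604 V.
I_s = V_s/R = 22604/39.6 = 570.82 A.
P_out = V_s I_s = 22604 × 570.82 = 1.2903×10^7 W.
P_in = P_out/η = 1.2903×10^7/0.873 = 1.4780×10^7 W.
I_p = P_in/V_p = 1.4780×10^7/132000 = 112 A.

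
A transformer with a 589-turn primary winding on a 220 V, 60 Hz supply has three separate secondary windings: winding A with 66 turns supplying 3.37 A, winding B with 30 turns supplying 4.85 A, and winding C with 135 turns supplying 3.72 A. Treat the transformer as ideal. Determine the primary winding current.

V_A = 220 × 66/589 = 24.652 V; V_B = 220 × 30/589 = 11.205 V; V_C = 220 × 135/589 = 50.424 V.
P_out = V_A I_A + V_B I_B + V_C I_C = 24.652×3.37 + 11.205×4.85 + 50.424×3.72 = 83.077 + 54.346 + 187.58 = 325.00 W.
Ideal ⇒ P_in = P_out, so I_p = P_out/V_p = 325.00/220 = 1.48 A.

I_p ≈ 1.48 A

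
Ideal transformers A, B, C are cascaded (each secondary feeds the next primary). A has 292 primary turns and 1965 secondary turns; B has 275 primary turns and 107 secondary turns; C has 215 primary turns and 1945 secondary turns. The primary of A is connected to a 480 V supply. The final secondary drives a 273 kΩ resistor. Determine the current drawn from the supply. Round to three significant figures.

I_supply ≈ 0.987 A

After A: V = 480.00 × 1965/292 = 3230.1 V.
After B: V = 3230.1 × 107/275 = 1256.8 V.
After C: V = 1256.8 × 1945/215 = 11370 V.
I_load = 11370/273000 = 0.041648 A, so P_out = 11370 × 0.041648 = 473.53 W.
All ideal ⇒ P_in = P_out, so I_supply = 473.53/480 = 0.987 A.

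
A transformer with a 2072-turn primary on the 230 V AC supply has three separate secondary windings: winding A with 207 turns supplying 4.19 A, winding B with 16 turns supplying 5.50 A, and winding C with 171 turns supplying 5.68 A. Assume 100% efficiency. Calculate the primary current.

I_p ≈ 0.930 A

V_A = 230 × 207/2072 = 22.978 V; V_B = 230 × 16/2072 = 1.7761 V; V_C = 230 × 171/2072 = 18.982 V.
P_out = V_A I_A + V_B I_B + V_C I_C = 22.978×4.19 + 1.7761×5.50 + 18.982×5.68 = 96.277 + 9.7683 + 107.82 = 213.86 W.
Ideal ⇒ P_in = P_out, so I_p = P_out/V_p = 213.86/230 = 0.930 A.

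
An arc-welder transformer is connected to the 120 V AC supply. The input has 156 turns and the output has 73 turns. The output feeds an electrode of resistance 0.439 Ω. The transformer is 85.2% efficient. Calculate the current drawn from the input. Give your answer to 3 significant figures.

V_out = 120 × 73/156 = 56.154 V.
I_out = V_out/R = 56.154/0.439 = 127.91 A.
P_out = V_out I_out = 56.154 × 127.91 = 7182.8 W.
P_in = P_out/η = 7182.8/0.852 = 8430.5 W.
I_in = P_in/V_in = 8430.5/120 = 70.3 A.

I_in ≈ 70.3 A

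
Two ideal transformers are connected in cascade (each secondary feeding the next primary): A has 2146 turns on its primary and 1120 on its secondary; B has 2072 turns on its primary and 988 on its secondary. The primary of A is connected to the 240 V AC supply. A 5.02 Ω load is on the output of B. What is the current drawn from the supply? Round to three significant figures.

I_supply ≈ 2.96 A

Secondary of A: V = 240.00 × 1120/2146 = 125.26 V.
Secondary of B: V = 125.26 × 988/2072 = 59.726 V.
I_load = 59.726/5.02 = 11.898 A, so P_out = 59.726 × 11.898 = 710.61 W.
All ideal ⇒ P_in = P_out, so I_supply = 710.61/240 = 2.96 A.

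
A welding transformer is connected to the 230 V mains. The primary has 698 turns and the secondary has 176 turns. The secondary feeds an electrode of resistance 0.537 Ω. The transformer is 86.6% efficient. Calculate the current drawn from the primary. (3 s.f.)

I_p ≈ 31.4 A

V_s = 230 × 176/698 = 57.994 V.
I_s = V_s/R = 57.994/0.537 = 108.00 A.
P_out = V_s I_s = 57.994 × 108.00 = 6263.2 W.
P_in = P_out/η = 6263.2/0.866 = 7232.3 W.
I_p = P_in/V_p = 7232.3/230 = 31.4 A.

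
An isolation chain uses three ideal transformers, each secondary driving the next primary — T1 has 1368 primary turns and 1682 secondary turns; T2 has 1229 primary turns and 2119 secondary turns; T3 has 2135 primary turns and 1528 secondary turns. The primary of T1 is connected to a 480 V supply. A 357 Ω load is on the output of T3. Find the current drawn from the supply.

After T1: V = 480.00 × 1682/1368 = 590.18 V.
After T2: V = 590.18 × 2119/1229 = 1017.6 V.
After T3: V = 1017.6 × 1528/2135 = 728.26 V.
I_load = 728.26/357 = 2.0399 A, so P_out = 728.26 × 2.0399 = 1485.6 W.
All ideal ⇒ P_in = P_out, so I_supply = 1485.6/480 = 3.10 A.

I_supply ≈ 3.10 A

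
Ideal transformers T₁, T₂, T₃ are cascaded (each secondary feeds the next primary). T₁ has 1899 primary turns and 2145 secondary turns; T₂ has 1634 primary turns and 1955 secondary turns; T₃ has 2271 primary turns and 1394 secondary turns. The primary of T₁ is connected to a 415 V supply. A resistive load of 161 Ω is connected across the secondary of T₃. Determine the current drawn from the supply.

I_supply ≈ 1.77 A

After T₁: V = 415.00 × 2145/1899 = 468.76 V.
After T₂: V = 468.76 × 1955/1634 = 560.85 V.
After T₃: V = 560.85 × 1394/2271 = 344.26 V.
I_load = 344.26/161 = 2.1383 A, so P_out = 344.26 × 2.1383 = 736.13 W.
All ideal ⇒ P_in = P_out, so I_supply = 736.13/415 = 1.77 A.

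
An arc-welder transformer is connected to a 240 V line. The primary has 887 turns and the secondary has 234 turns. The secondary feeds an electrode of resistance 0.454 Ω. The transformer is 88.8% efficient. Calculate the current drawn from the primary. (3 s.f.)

I_p ≈ 41.4 A

V_s = 240 × 234/887 = 63.315 V.
I_s = V_s/R = 63.315/0.454 = 139.46 A.
P_out = V_s I_s = 63.315 × 139.46 = 8829.8 W.
P_in = P_out/η = 8829.8/0.888 = 9943.5 W.
I_p = P_in/V_p = 9943.5/240 = 41.4 A.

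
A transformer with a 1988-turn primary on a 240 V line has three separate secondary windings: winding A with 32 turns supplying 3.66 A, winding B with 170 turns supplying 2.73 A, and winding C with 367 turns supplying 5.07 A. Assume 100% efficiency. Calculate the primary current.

I_p ≈ 1.23 A

V_A = 240 × 32/1988 = 3.8632 V; V_B = 240 × 170/1988 = 20.523 V; V_C = 240 × 367/1988 = 44.306 V.
P_out = V_A I_A + V_B I_B + V_C I_C = 3.8632×3.66 + 20.523×2.73 + 44.306×5.07 = 14.139 + 56.028 + 224.63 = 294.80 W.
Ideal ⇒ P_in = P_out, so I_p = P_out/V_p = 294.80/240 = 1.23 A.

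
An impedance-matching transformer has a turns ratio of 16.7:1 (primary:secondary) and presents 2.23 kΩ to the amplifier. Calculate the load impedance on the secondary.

Z_s = Z_p/(N_p/N_s)² = 2230/16.7² = 8.00 Ω.

Z_s ≈ 8.00 Ω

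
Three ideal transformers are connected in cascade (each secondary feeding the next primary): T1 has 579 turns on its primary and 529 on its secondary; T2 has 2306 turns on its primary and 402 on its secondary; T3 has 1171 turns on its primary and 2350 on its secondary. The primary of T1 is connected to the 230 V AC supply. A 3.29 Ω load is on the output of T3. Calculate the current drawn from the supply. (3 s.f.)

Secondary of T1: V = 230.00 × 529/579 = 210.14 V.
Secondary of T2: V = 210.14 × 402/2306 = 36.633 V.
Secondary of T3: V = 36.633 × 2350/1171 = 73.516 V.
I_load = 73.516/3.29 = 22.345 A, so P_out = 73.516 × 22.345 = 1642.7 W.
All ideal ⇒ P_in = P_out, so I_supply = 1642.7/230 = 7.14 A.

I_supply ≈ 7.14 A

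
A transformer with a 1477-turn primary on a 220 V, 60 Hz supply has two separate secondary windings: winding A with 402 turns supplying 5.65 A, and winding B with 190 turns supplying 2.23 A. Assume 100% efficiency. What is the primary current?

V_A = 220 × 402/1477 = 59.878 V; V_B = 220 × 190/1477 = 28.301 V.
P_out = V_A I_A + V_B I_B = 59.878×5.65 + 28.301×2.23 = 338.31 + 63.110 = 401.42 W.
Ideal ⇒ P_in = P_out, so I_p = P_out/V_p = 401.42/220 = 1.82 A.

I_p ≈ 1.82 A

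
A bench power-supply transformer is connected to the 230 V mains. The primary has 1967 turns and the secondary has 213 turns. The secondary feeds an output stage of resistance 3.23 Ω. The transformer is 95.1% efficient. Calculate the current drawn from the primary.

V_s = 230 × 213/1967 = 24.906 V.
I_s = V_s/R = 24.906/3.23 = 7.7108 A.
P_out = V_s I_s = 24.906 × 7.7108 = 192.05 W.
P_in = P_out/η = 192.05/0.951 = 201.94 W.
I_p = P_in/V_p = 201.94/230 = 0.878 A.

I_p ≈ 0.878 A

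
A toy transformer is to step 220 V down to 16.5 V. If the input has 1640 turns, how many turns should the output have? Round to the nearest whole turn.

N_out/N_in = V_out/V_in, so N_out = 1640 × 16.5/220 = 123.0 ≈ 123 turns.

N_out = 123 turns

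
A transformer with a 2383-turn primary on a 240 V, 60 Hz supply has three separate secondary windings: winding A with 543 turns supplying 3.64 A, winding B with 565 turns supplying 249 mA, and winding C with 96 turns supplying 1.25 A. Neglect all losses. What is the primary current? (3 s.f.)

V_A = 240 × 543/2383 = 54.687 V; V_B = 240 × 565/2383 = 56.903 V; V_C = 240 × 96/2383 = 9.6685 V.
P_out = V_A I_A + V_B I_B + V_C I_C = 54.687×3.64 + 56.903×0.249 + 9.6685×1.25 = 199.06 + 14.169 + 12.086 = 225.32 W.
Ideal ⇒ P_in = P_out, so I_p = P_out/V_p = 225.32/240 = 0.939 A.

I_p ≈ 0.939 A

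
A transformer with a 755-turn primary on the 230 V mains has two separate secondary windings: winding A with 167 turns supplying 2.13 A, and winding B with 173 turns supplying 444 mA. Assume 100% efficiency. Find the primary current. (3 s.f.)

V_A = 230 × 167/755 = 50.874 V; V_B = 230 × 173/755 = 52.702 V.
P_out = V_A I_A + V_B I_B = 50.874×2.13 + 52.702×0.444 = 108.36 + 23.400 = 131.76 W.
Ideal ⇒ P_in = P_out, so I_p = P_out/V_p = 131.76/230 = 0.573 A.

I_p ≈ 0.573 A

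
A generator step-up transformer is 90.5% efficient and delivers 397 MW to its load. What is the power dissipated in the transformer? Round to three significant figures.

P_in = P_out/η = 3.97×10^8/0.905 = 4.38674×10^8 W.
P_loss = P_in − P_out = 4.38674×10^8 − 3.97×10^8 = 4.17×10^7 W.

P_loss ≈ 4.17×10^7 W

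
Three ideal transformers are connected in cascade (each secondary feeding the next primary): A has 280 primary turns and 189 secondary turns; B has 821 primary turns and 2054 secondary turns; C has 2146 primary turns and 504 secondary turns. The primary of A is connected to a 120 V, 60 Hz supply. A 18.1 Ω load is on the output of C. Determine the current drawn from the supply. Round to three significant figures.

I_supply ≈ 1.04 A

After A: V = 120.00 × 189/280 = 81.000 V.
After B: V = 81.000 × 2054/821 = 202.65 V.
After C: V = 202.65 × 504/2146 = 47.593 V.
I_load = 47.593/18.1 = 2.6294 A, so P_out = 47.593 × 2.6294 = 125.14 W.
All ideal ⇒ P_in = P_out, so I_supply = 125.14/120 = 1.04 A.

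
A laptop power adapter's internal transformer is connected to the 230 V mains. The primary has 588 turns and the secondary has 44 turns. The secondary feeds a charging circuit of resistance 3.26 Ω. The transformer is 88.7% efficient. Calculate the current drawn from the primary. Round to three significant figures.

I_p ≈ 0.445 A

V_s = 230 × 44/588 = 17.211 V.
I_s = V_s/R = 17.211/3.26 = 5.2794 A.
P_out = V_s I_s = 17.211 × 5.2794 = 90.863 W.
P_in = P_out/η = 90.863/0.887 = 102.44 W.
I_p = P_in/V_p = 102.44/230 = 0.445 A.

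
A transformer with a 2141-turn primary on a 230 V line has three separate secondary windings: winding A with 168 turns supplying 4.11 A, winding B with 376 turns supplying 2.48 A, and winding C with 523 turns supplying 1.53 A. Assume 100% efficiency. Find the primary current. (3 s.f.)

I_p ≈ 1.13 A

V_A = 230 × 168/2141 = 18.048 V; V_B = 230 × 376/2141 = 40.392 V; V_C = 230 × 523/2141 = 56.184 V.
P_out = V_A I_A + V_B I_B + V_C I_C = 18.048×4.11 + 40.392×2.48 + 56.184×1.53 = 74.176 + 100.17 + 85.962 = 260.31 W.
Ideal ⇒ P_in = P_out, so I_p = P_out/V_p = 260.31/230 = 1.13 A.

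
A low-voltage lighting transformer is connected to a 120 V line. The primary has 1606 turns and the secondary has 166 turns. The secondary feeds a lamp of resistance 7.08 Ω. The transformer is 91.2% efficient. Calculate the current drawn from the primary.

V_s = 120 × 166/1606 = 12.403 V.
I_s = V_s/R = 12.403/7.08 = 1.7519 A.
P_out = V_s I_s = 12.403 × 1.7519 = 21.730 W.
P_in = P_out/η = 21.730/0.912 = 23.826 W.
I_p = P_in/V_p = 23.826/120 = 0.199 A.

I_p ≈ 0.199 A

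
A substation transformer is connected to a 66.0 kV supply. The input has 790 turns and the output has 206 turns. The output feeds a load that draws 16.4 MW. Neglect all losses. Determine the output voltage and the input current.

V_out = V_in × N_out/N_in = 66000 × 206/790 = 17210 V.
I_out = P/V_out = 1.64×10^7/17210 = 952.93 A.
I_in = I_out × N_out/N_in = 952.93 × 206/790 = 248 A.

V_out ≈ 17200 V, I_in ≈ 248 A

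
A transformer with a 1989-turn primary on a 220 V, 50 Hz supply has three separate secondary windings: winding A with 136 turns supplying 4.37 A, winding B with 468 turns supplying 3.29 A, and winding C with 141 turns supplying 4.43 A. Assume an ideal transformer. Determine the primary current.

V_A = 220 × 136/1989 = 15.043 V; V_B = 220 × 468/1989 = 51.765 V; V_C = 220 × 141/1989 = 15.596 V.
P_out = V_A I_A + V_B I_B + V_C I_C = 15.043×4.37 + 51.765×3.29 + 15.596×4.43 = 65.737 + 170.31 + 69.089 = 305.13 W.
Ideal ⇒ P_in = P_out, so I_p = P_out/V_p = 305.13/220 = 1.39 A.

I_p ≈ 1.39 A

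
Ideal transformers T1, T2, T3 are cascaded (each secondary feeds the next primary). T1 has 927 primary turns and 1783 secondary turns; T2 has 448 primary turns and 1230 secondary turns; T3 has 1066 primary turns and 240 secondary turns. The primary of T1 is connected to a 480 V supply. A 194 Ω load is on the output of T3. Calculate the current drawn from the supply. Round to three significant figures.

After T1: V = 480.00 × 1783/927 = 923.24 V.
After T2: V = 923.24 × 1230/448 = 2534.8 V.
After T3: V = 2534.8 × 240/1066 = 570.68 V.
I_load = 570.68/194 = 2.9417 A, so P_out = 570.68 × 2.9417 = 1678.8 W.
All ideal ⇒ P_in = P_out, so I_supply = 1678.8/480 = 3.50 A.

I_supply ≈ 3.50 A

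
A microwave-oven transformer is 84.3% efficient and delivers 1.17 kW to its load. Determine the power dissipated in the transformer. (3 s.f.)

P_in = P_out/η = 1170/0.843 = 1387.90 W.
P_loss = P_in − P_out = 1387.90 − 1170 = 218 W.

P_loss ≈ 218 W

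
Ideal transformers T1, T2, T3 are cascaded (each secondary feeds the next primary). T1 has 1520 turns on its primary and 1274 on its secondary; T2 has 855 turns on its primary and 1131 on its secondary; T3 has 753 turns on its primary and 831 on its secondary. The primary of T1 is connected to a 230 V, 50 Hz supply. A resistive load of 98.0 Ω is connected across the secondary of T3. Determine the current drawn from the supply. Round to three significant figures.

Secondary of T1: V = 230.00 × 1274/1520 = 192.78 V.
Secondary of T2: V = 192.78 × 1131/855 = 255.01 V.
Secondary of T3: V = 255.01 × 831/753 = 281.42 V.
I_load = 281.42/98.0 = 2.8716 A, so P_out = 281.42 × 2.8716 = 808.14 W.
All ideal ⇒ P_in = P_out, so I_supply = 808.14/230 = 3.51 A.

I_supply ≈ 3.51 A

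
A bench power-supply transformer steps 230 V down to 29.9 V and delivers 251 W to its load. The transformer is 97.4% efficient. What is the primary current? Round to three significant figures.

I_p ≈ 1.12 A

P_in = P_out/η = 251/0.974 = 257.70 W.
I_p = P_in/V_p = 257.70/230 = 1.12 A.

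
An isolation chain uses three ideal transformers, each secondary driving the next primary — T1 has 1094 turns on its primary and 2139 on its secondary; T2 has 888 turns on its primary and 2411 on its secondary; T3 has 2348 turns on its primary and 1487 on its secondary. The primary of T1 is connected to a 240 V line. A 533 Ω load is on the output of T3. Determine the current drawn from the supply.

I_supply ≈ 5.09 A

After T1: V = 240.00 × 2139/1094 = 469.25 V.
After T2: V = 469.25 × 2411/888 = 1274.1 V.
After T3: V = 1274.1 × 1487/2348 = 806.87 V.
I_load = 806.87/533 = 1.5138 A, so P_out = 806.87 × 1.5138 = 1221.5 W.
All ideal ⇒ P_in = P_out, so I_supply = 1221.5/240 = 5.09 A.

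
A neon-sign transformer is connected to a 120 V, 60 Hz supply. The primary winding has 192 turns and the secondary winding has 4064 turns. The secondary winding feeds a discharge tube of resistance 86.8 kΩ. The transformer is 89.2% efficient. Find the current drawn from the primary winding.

I_p ≈ 0.694 A

V_s = 120 × 4064/192 = 2540.0 V.
I_s = V_s/R = 2540.0/86800 = 0.029263 A.
P_out = V_s I_s = 2540.0 × 0.029263 = 74.327 W.
P_in = P_out/η = 74.327/0.892 = 83.326 W.
I_p = P_in/V_p = 83.326/120 = 0.694 A.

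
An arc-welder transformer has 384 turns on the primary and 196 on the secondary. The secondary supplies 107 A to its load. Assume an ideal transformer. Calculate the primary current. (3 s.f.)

For an ideal transformer I_p/I_s = N_s/N_p, so I_p = 107 × 196/384 = 54.6 A.

I_p ≈ 54.6 A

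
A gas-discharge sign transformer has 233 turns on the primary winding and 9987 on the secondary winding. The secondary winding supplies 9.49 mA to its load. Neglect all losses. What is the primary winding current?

For an ideal transformer I_p/I_s = N_s/N_p, so I_p = 0.00949 × 9987/233 = 0.407 A.

I_p ≈ 0.407 A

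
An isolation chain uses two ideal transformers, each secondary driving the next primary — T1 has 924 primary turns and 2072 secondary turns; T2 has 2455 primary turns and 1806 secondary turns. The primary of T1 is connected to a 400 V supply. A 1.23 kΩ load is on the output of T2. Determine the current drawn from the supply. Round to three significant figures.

After T1: V = 400.00 × 2072/924 = 896.97 V.
After T2: V = 896.97 × 1806/2455 = 659.85 V.
I_load = 659.85/1230 = 0.53646 A, so P_out = 659.85 × 0.53646 = 353.98 W.
All ideal ⇒ P_in = P_out, so I_supply = 353.98/400 = 0.885 A.

I_supply ≈ 0.885 A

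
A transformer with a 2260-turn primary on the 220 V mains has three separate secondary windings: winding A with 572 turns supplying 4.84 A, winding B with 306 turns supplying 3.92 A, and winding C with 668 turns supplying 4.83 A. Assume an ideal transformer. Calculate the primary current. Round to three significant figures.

I_p ≈ 3.18 A

V_A = 220 × 572/2260 = 55.681 V; V_B = 220 × 306/2260 = 29.788 V; V_C = 220 × 668/2260 = 65.027 V.
P_out = V_A I_A + V_B I_B + V_C I_C = 55.681×4.84 + 29.788×3.92 + 65.027×4.83 = 269.50 + 116.77 + 314.08 = 700.34 W.
Ideal ⇒ P_in = P_out, so I_p = P_out/V_p = 700.34/220 = 3.18 A.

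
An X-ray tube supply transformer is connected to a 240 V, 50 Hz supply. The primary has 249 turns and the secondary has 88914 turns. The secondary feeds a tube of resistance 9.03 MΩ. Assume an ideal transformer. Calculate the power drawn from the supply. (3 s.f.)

V_s = V_p × N_s/N_p = 240 × 88914/249 = 85700 V.
I_s = V_s/R = 85700/(9.03×10^6) = 0.0094906 A.
I_p = I_s × N_s/N_p = 0.0094906 × 88914/249 = 3.3889 A.
P = V_p I_p = 240 × 3.3889 = 813 W.

P ≈ 813 W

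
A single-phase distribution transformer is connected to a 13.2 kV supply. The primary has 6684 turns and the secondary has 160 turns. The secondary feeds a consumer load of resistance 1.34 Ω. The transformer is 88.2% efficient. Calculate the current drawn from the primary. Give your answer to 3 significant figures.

V_s = 13200 × 160/6684 = 315.98 V.
I_s = V_s/R = 315.98/1.34 = 235.80 A.
P_out = V_s I_s = 315.98 × 235.80 = 74509 W.
P_in = P_out/η = 74509/0.882 = 84478 W.
I_p = P_in/V_p = 84478/13200 = 6.40 A.

I_p ≈ 6.40 A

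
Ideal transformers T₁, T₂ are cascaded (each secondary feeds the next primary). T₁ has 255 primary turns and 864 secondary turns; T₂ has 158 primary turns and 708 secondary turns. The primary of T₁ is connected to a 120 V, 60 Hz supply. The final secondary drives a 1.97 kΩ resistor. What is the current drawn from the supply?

Secondary of T₁: V = 120.00 × 864/255 = 406.59 V.
Secondary of T₂: V = 406.59 × 708/158 = 1821.9 V.
I_load = 1821.9/1970 = 0.92484 A, so P_out = 1821.9 × 0.92484 = 1685.0 W.
All ideal ⇒ P_in = P_out, so I_supply = 1685.0/120 = 14.0 A.

I_supply ≈ 14.0 A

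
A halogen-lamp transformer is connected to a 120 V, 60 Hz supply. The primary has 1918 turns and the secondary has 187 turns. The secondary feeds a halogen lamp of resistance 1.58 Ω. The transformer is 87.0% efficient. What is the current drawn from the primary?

I_p ≈ 0.830 A

V_s = 120 × 187/1918 = 11.700 V.
I_s = V_s/R = 11.700/1.58 = 7.4049 A.
P_out = V_s I_s = 11.700 × 7.4049 = 86.635 W.
P_in = P_out/η = 86.635/0.870 = 99.580 W.
I_p = P_in/V_p = 99.580/120 = 0.830 A.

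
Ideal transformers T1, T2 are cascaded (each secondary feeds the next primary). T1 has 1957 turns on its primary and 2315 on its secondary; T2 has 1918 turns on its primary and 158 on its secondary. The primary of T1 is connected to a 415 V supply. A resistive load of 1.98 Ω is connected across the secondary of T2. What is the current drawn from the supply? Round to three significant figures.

Secondary of T1: V = 415.00 × 2315/1957 = 490.92 V.
Secondary of T2: V = 490.92 × 158/1918 = 40.441 V.
I_load = 40.441/1.98 = 20.425 A, so P_out = 40.441 × 20.425 = 825.98 W.
All ideal ⇒ P_in = P_out, so I_supply = 825.98/415 = 1.99 A.

I_supply ≈ 1.99 A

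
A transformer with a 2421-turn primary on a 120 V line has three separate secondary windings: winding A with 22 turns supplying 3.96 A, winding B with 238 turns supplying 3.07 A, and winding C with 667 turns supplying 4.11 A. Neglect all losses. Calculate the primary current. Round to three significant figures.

V_A = 120 × 22/2421 = 1.0905 V; V_B = 120 × 238/2421 = 11.797 V; V_C = 120 × 667/2421 = 33.061 V.
P_out = V_A I_A + V_B I_B + V_C I_C = 1.0905×3.96 + 11.797×3.07 + 33.061×4.11 = 4.3182 + 36.216 + 135.88 = 176.41 W.
Ideal ⇒ P_in = P_out, so I_p = P_out/V_p = 176.41/120 = 1.47 A.

I_p ≈ 1.47 A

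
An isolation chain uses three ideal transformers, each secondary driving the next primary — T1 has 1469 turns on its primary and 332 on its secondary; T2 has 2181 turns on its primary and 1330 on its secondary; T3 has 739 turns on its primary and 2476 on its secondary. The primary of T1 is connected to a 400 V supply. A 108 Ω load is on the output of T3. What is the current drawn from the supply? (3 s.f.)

I_supply ≈ 0.790 A

After T1: V = 400.00 × 332/1469 = 90.402 V.
After T2: V = 90.402 × 1330/2181 = 55.128 V.
After T3: V = 55.128 × 2476/739 = 184.70 V.
I_load = 184.70/108 = 1.7102 A, so P_out = 184.70 × 1.7102 = 315.89 W.
All ideal ⇒ P_in = P_out, so I_supply = 315.89/400 = 0.790 A.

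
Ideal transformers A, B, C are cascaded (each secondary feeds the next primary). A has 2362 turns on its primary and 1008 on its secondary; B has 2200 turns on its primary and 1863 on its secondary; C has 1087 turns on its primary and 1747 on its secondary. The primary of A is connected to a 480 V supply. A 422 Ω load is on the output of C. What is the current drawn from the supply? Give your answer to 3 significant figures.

I_supply ≈ 0.384 A

Secondary of A: V = 480.00 × 1008/2362 = 204.84 V.
Secondary of B: V = 204.84 × 1863/2200 = 173.47 V.
Secondary of C: V = 173.47 × 1747/1087 = 278.79 V.
I_load = 278.79/422 = 0.66064 A, so P_out = 278.79 × 0.66064 = 184.18 W.
All ideal ⇒ P_in = P_out, so I_supply = 184.18/480 = 0.384 A.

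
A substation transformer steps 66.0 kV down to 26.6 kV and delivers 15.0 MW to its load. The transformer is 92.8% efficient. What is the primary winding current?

I_p ≈ 245 A

P_in = P_out/η = 1.50×10^7/0.928 = 1.6164×10^7 W.
I_p = P_in/V_p = 1.6164×10^7/66000 = 245 A.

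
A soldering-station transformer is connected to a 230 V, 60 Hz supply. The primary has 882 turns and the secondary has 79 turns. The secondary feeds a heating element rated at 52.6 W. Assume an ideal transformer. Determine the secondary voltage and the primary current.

V_s ≈ 20.6 V, I_p ≈ 0.229 A

V_s = V_p × N_s/N_p = 230 × 79/882 = 20.601 V.
I_s = P/V_s = 52.6/20.601 = 2.5533 A.
I_p = I_s × N_s/N_p = 2.5533 × 79/882 = 0.229 A.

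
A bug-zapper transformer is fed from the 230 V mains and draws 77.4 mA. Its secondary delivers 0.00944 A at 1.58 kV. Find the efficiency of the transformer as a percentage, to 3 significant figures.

P_in = 230 × 0.0774 = 17.8020 W.
P_out = 1580 × 0.00944 = 14.9152 W.
η = P_out/P_in = 14.9152/17.8020 = 0.838.

η ≈ 83.8%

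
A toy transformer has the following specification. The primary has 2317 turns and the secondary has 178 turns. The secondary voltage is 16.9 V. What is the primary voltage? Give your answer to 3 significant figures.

V_p ≈ 220 V

V_p/V_s = N_p/N_s, so V_p = 16.9 × 2317/178 = 220 V.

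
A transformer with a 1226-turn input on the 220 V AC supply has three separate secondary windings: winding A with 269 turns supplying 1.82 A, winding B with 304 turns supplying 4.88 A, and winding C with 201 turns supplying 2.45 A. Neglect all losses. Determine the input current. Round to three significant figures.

V_A = 220 × 269/1226 = 48.271 V; V_B = 220 × 304/1226 = 54.551 V; V_C = 220 × 201/1226 = 36.069 V.
P_out = V_A I_A + V_B I_B + V_C I_C = 48.271×1.82 + 54.551×4.88 + 36.069×2.45 = 87.853 + 266.21 + 88.368 = 442.43 W.
Ideal ⇒ P_in = P_out, so I_in = P_out/V_in = 442.43/220 = 2.01 A.

I_in ≈ 2.01 A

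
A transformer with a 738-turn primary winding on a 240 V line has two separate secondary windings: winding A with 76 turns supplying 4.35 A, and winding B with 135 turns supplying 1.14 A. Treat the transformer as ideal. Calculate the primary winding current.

I_p ≈ 0.657 A

V_A = 240 × 76/738 = 24.715 V; V_B = 240 × 135/738 = 43.902 V.
P_out = V_A I_A + V_B I_B = 24.715×4.35 + 43.902×1.14 = 107.51 + 50.049 = 157.56 W.
Ideal ⇒ P_in = P_out, so I_p = P_out/V_p = 157.56/240 = 0.657 A.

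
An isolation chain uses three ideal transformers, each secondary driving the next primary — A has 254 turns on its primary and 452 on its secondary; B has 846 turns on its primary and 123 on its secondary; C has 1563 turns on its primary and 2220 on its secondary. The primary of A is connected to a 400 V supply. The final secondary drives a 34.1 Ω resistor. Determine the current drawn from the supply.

I_supply ≈ 1.58 A

After A: V = 400.00 × 452/254 = 711.81 V.
After B: V = 711.81 × 123/846 = 103.49 V.
After C: V = 103.49 × 2220/1563 = 146.99 V.
I_load = 146.99/34.1 = 4.3106 A, so P_out = 146.99 × 4.3106 = 633.63 W.
All ideal ⇒ P_in = P_out, so I_supply = 633.63/400 = 1.58 A.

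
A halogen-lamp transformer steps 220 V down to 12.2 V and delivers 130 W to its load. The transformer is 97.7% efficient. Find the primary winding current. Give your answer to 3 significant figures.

P_in = P_out/η = 130/0.977 = 133.06 W.
I_p = P_in/V_p = 133.06/220 = 0.605 A.

I_p ≈ 0.605 A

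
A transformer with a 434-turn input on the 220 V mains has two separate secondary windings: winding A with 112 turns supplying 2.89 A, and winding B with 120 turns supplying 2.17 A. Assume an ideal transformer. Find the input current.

V_A = 220 × 112/434 = 56.774 V; V_B = 220 × 120/434 = 60.829 V.
P_out = V_A I_A + V_B I_B = 56.774×2.89 + 60.829×2.17 = 164.08 + 132.00 = 296.08 W.
Ideal ⇒ P_in = P_out, so I_in = P_out/V_in = 296.08/220 = 1.35 A.

I_in ≈ 1.35 A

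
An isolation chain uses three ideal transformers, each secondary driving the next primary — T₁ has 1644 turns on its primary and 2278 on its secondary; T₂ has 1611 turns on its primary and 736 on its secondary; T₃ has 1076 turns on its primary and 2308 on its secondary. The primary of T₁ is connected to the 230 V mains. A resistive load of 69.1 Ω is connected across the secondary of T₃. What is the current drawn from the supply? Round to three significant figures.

After T₁: V = 230.00 × 2278/1644 = 318.70 V.
After T₂: V = 318.70 × 736/1611 = 145.60 V.
After T₃: V = 145.60 × 2308/1076 = 312.31 V.
I_load = 312.31/69.1 = 4.5197 A, so P_out = 312.31 × 4.5197 = 1411.5 W.
All ideal ⇒ P_in = P_out, so I_supply = 1411.5/230 = 6.14 A.

I_supply ≈ 6.14 A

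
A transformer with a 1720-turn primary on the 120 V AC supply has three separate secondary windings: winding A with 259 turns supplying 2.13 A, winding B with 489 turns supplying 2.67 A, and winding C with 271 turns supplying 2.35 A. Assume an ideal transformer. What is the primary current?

V_A = 120 × 259/1720 = 18.070 V; V_B = 120 × 489/1720 = 34.116 V; V_C = 120 × 271/1720 = 18.907 V.
P_out = V_A I_A + V_B I_B + V_C I_C = 18.070×2.13 + 34.116×2.67 + 18.907×2.35 = 38.489 + 91.090 + 44.431 = 174.01 W.
Ideal ⇒ P_in = P_out, so I_p = P_out/V_p = 174.01/120 = 1.45 A.

I_p ≈ 1.45 A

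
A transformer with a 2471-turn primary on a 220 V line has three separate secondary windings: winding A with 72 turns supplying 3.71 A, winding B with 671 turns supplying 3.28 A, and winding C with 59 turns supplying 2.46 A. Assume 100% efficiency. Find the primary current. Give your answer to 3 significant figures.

I_p ≈ 1.06 A

V_A = 220 × 72/2471 = 6.4104 V; V_B = 220 × 671/2471 = 59.741 V; V_C = 220 × 59/2471 = 5.2529 V.
P_out = V_A I_A + V_B I_B + V_C I_C = 6.4104×3.71 + 59.741×3.28 + 5.2529×2.46 = 23.782 + 195.95 + 12.922 = 232.66 W.
Ideal ⇒ P_in = P_out, so I_p = P_out/V_p = 232.66/220 = 1.06 A.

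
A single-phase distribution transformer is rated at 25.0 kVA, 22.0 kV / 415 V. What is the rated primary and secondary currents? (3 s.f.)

I_p = S/V_p = 25000/22000 = 1.14 A.
I_s = S/V_s = 25000/415 = 60.2 A.

I_p ≈ 1.14 A, I_s ≈ 60.2 A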